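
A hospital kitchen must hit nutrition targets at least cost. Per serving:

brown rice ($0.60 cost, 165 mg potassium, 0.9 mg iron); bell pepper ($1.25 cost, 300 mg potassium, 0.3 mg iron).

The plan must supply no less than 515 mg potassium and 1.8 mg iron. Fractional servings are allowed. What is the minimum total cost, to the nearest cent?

Minimising a linear cost over {potassium ≥ 515, iron ≥ 1.8, servings ≥ 0} — the optimum is at a vertex, using one or two foods.
brown rice only: max(515/165, 1.8/0.9) = 3.121 servings → $1.87.
bell pepper only: max(515/300, 1.8/0.3) = 6 servings → $7.50.
brown rice + bell pepper with both tight: 1.748 servings and 0.7551 servings → $1.99.
Cheapest feasible corner: $1.87.

$1.87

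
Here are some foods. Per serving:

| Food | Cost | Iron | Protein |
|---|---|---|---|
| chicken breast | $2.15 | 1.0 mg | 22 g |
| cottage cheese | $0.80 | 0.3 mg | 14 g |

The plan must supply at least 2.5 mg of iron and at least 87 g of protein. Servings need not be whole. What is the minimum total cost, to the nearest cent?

$6.05

For a min-cost LP with two ≥-constraints, a basic feasible solution has at most two positive variables.
chicken breast only: max(2.5/1.0, 87/22) = 3.955 servings → $8.50.
cottage cheese only: max(2.5/0.3, 87/14) = 8.333 servings → $6.67.
chicken breast + cottage cheese with both tight: 1.203 servings and 4.324 servings → $6.05.
The minimum over all feasible corners is $6.05.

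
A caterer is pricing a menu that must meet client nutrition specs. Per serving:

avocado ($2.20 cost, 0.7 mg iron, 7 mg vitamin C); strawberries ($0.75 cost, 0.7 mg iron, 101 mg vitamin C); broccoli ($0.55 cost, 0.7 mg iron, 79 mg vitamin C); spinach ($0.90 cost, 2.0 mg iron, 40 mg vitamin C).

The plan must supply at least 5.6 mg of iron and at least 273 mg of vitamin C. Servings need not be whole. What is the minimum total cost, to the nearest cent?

$3.10

A basic optimal solution has at most two foods positive. Try each food alone and each pair with both targets met exactly.
avocado only: max(5.6/0.7, 273/7) = 39 servings → $85.80.
strawberries only: max(5.6/0.7, 273/101) = 8 servings → $6.00.
broccoli only: max(5.6/0.7, 273/79) = 8 servings → $4.40.
spinach only: max(5.6/2.0, 273/40) = 6.825 servings → $6.14.
avocado + strawberries with both tight: 5.691 servings and 2.309 servings → $14.25.
avocado + broccoli with both tight: 4.986 servings and 3.014 servings → $12.63.
avocado + spinach: the both-tight solution has a negative serving — not a feasible corner.
strawberries + broccoli: intersection lies outside the first quadrant.
strawberries + spinach with both tight: 1.851 servings and 2.152 servings → $3.33.
broccoli + spinach with both tight: 2.477 servings and 1.933 servings → $3.10.
The minimum over all feasible corners is $3.10.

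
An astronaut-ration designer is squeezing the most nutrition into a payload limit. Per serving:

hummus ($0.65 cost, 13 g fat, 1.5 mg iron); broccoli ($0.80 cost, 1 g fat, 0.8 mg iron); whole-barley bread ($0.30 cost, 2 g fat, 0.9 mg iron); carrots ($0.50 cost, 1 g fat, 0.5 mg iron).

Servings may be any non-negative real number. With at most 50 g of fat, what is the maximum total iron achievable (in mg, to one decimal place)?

Iron per g fat: broccoli 0.8, carrots 0.5, whole-barley bread 0.45, hummus 0.1154.
With no serving limits, spend the whole fat allowance on broccoli: 50 g / 1 g × 0.8 mg = 40.0 mg.

40.0 mg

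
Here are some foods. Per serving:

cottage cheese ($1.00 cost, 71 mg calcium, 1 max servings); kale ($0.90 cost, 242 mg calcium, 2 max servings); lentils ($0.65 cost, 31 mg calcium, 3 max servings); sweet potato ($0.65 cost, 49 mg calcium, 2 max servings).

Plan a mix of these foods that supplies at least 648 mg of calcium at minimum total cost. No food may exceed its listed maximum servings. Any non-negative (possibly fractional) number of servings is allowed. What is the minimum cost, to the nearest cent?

Cost per mg of calcium: kale $0.0037, sweet potato $0.0133, cottage cheese $0.0141, lentils $0.0210.
Take 2 servings of kale: +484.0 mg calcium for $1.80 (total $1.80, still need 164.0 mg).
Take 2 servings of sweet potato: +98.0 mg calcium for $1.30 (total $3.10, still need 66.0 mg).
Take 0.9296 servings of cottage cheese: +66.0 mg calcium for $0.93 (total $4.03, still need 0.0 mg).
Greedy by cheapest-per-mg is optimal for a single linear constraint, so the minimum cost is $4.03.

$4.03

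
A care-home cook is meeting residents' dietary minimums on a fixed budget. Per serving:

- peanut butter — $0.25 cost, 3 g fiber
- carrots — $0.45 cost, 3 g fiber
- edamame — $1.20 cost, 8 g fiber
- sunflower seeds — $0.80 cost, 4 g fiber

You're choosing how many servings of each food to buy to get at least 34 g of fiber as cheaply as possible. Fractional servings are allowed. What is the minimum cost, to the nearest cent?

Cost per g of fiber: peanut butter $0.0833, carrots $0.1500, edamame $0.1500, sunflower seeds $0.2000.
With no serving limits, use only peanut butter: 34 g / 3 g = 11.33 servings × $0.25 = $2.83.

$2.83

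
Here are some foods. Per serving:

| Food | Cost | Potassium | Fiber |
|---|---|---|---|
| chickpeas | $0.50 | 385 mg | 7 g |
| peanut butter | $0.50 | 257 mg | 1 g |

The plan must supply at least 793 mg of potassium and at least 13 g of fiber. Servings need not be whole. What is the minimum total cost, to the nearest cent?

An LP optimum is at a vertex; with two nutrient constraints at most two foods are used. Check each candidate.
chickpeas only: max(793/385, 13/7) = 2.06 servings → $1.03.
peanut butter only: max(793/257, 13/1) = 13 servings → $6.50.
chickpeas + peanut butter with both tight: 1.802 servings and 0.3861 servings → $1.09.
So the least-cost plan costs $1.03.

$1.03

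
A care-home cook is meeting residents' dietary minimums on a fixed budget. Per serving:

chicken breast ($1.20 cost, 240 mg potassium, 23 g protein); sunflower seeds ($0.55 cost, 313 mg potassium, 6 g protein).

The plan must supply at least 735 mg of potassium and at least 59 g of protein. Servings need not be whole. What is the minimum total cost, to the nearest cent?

$3.19

An LP optimum is at a vertex; with two nutrient constraints at most two foods are used. Check each candidate.
chicken breast only: max(735/240, 59/23) = 3.062 servings → $3.67.
sunflower seeds only: max(735/313, 59/6) = 9.833 servings → $5.41.
chicken breast + sunflower seeds with both tight: 2.441 servings and 0.4766 servings → $3.19.
So the least-cost plan costs $3.19.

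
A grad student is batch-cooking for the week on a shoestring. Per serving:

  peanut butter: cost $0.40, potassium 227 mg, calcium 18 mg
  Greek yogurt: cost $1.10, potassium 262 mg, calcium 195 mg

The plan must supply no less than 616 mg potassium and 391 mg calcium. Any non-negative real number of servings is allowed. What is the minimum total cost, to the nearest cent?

$2.34

Check every corner: each single food scaled to meet both minima, and each pair solved so both constraints bind.
peanut butter only: max(616/227, 391/18) = 21.72 servings → $8.69.
Greek yogurt only: max(616/262, 391/195) = 2.351 servings → $2.59.
peanut butter + Greek yogurt with both tight: 0.447 servings and 1.964 servings → $2.34.
Cheapest feasible corner: $2.34.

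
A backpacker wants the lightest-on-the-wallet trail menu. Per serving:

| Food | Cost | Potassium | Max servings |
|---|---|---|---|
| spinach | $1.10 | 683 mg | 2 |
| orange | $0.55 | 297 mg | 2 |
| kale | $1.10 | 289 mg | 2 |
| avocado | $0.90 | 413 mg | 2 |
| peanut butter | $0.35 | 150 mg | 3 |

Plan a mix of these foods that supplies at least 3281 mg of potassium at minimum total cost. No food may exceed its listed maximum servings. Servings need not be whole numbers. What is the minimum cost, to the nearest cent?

Cost per mg of potassium: spinach $0.0016, orange $0.0019, avocado $0.0022, peanut butter $0.0023, kale $0.0038.
Take 2 servings of spinach: +1366.0 mg potassium for $2.20 (total $2.20, still need 1915.0 mg).
Take 2 servings of orange: +594.0 mg potassium for $1.10 (total $3.30, still need 1321.0 mg).
Take 2 servings of avocado: +826.0 mg potassium for $1.80 (total $5.10, still need 495.0 mg).
Take 3 servings of peanut butter: +450.0 mg potassium for $1.05 (total $6.15, still need 45.0 mg).
Take 0.1557 servings of kale: +45.0 mg potassium for $0.17 (total $6.32, still need 0.0 mg).
Filling from the cheapest source first is optimal under one linear minimum: $6.32.

$6.32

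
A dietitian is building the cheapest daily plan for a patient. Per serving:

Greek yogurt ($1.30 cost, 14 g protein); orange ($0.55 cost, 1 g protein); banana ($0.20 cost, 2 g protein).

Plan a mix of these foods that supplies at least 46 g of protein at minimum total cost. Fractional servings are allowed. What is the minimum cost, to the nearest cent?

$4.27

Cost per g of protein: Greek yogurt $0.0929, banana $0.1000, orange $0.5500.
With no serving limits, use only Greek yogurt: 46 g / 14 g = 3.286 servings × $1.30 = $4.27.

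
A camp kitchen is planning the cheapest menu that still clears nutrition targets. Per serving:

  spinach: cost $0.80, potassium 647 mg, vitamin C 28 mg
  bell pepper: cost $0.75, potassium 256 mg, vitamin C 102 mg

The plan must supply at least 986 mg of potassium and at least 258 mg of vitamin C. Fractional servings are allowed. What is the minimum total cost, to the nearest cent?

$2.25

At the optimum either one food covers both requirements or two foods hit both targets exactly; no other combination can be cheaper.
spinach only: max(986/647, 258/28) = 9.214 servings → $7.37.
bell pepper only: max(986/256, 258/102) = 3.852 servings → $2.89.
spinach + bell pepper with both tight: 0.5869 servings and 2.368 servings → $2.25.
The minimum over all feasible corners is $2.25.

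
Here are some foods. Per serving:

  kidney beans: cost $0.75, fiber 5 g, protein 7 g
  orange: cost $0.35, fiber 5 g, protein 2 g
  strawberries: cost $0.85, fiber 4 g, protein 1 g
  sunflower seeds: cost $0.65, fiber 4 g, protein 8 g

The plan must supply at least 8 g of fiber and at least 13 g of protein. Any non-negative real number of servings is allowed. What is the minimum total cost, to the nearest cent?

Check every corner: each single food scaled to meet both minima, and each pair solved so both constraints bind.
kidney beans only: max(8/5, 13/7) = 1.857 servings → $1.39.
orange only: max(8/5, 13/2) = 6.5 servings → $2.27.
strawberries only: max(8/4, 13/1) = 13 servings → $11.05.
sunflower seeds only: max(8/4, 13/8) = 2 servings → $1.30.
kidney beans + orange: intersection lies outside the first quadrant.
kidney beans + strawberries: intersection lies outside the first quadrant.
kidney beans + sunflower seeds with both tight: 1 serving and 0.75 servings → $1.24.
orange + strawberries: intersection lies outside the first quadrant.
orange + sunflower seeds with both tight: 0.375 servings and 1.531 servings → $1.13.
strawberries + sunflower seeds with both tight: 0.4286 servings and 1.571 servings → $1.39.
So the least-cost plan costs $1.13.

$1.13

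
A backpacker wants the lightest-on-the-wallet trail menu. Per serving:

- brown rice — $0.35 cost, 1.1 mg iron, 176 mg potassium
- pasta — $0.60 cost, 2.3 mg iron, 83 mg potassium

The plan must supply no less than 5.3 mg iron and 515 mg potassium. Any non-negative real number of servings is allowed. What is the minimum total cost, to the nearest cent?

brown rice only: max(5.3/1.1, 515/176) = 4.818 servings → $1.69.
pasta only: max(5.3/2.3, 515/83) = 6.205 servings → $3.72.
brown rice + pasta with both tight: 2.375 servings and 1.168 servings → $1.53.
So the least-cost plan costs $1.53.

$1.53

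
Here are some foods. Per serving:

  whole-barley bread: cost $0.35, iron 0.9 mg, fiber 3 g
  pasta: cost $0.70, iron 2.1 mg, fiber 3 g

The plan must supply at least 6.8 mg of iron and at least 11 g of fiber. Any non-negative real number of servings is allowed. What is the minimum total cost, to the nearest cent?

Compare the cost at each extreme point of the feasible region.
whole-barley bread only: max(6.8/0.9, 11/3) = 7.556 servings → $2.64.
pasta only: max(6.8/2.1, 11/3) = 3.667 servings → $2.57.
whole-barley bread + pasta with both tight: 0.75 servings and 2.917 servings → $2.30.
Cheapest feasible corner: $2.30.

$2.30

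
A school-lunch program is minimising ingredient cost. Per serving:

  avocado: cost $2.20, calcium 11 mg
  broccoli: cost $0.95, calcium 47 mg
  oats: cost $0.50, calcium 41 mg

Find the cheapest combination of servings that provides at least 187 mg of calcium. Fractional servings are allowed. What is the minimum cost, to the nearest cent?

Cost per mg of calcium: oats $0.0122, broccoli $0.0202, avocado $0.2000.
With no serving limits, use only oats: 187 mg / 41 mg = 4.561 servings × $0.50 = $2.28.

$2.28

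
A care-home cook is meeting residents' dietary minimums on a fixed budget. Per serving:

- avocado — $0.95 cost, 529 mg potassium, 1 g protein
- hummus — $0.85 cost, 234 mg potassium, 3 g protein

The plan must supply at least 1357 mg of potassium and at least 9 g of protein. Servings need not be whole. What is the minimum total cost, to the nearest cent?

avocado only: max(1357/529, 9/1) = 9 servings → $8.55.
hummus only: max(1357/234, 9/3) = 5.799 servings → $4.93.
avocado + hummus with both tight: 1.452 servings and 2.516 servings → $3.52.
So the least-cost plan costs $3.52.

$3.52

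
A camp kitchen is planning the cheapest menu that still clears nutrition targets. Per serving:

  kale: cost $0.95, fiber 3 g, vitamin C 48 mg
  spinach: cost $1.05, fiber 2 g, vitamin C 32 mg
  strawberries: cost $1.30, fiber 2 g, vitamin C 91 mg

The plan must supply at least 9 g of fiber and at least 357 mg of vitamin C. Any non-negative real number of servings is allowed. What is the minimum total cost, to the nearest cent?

$5.26

kale only: max(9/3, 357/48) = 7.438 servings → $7.07.
spinach only: max(9/2, 357/32) = 11.16 servings → $11.71.
strawberries only: max(9/2, 357/91) = 4.5 servings → $5.85.
kale + spinach (both tight): parallel constraints — no distinct corner.
kale + strawberries with both tight: 0.5932 servings and 3.61 servings → $5.26.
spinach + strawberries with both tight: 0.8898 servings and 3.61 servings → $5.63.
The minimum over all feasible corners is $5.26.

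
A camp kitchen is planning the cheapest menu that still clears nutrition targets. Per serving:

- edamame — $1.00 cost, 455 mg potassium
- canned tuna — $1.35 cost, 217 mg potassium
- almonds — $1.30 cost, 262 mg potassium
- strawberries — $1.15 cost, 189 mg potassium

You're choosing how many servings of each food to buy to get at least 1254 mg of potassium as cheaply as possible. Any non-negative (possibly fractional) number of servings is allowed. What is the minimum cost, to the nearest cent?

Cost per mg of potassium: edamame $0.0022, almonds $0.0050, strawberries $0.0061, canned tuna $0.0062.
With no serving limits, use only edamame: 1254 mg / 455 mg = 2.756 servings × $1.00 = $2.76.

$2.76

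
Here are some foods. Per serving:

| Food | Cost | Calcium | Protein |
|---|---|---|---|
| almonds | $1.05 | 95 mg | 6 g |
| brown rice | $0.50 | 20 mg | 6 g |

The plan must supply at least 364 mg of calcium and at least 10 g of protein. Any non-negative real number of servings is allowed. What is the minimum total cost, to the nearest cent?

With two linear requirements the optimum uses one or two foods; enumerate the corners.
almonds only: max(364/95, 10/6) = 3.832 servings → $4.02.
brown rice only: max(364/20, 10/6) = 18.2 servings → $9.10.
almonds + brown rice: the both-tight solution has a negative serving — not a feasible corner.
The minimum over all feasible corners is $4.02.

$4.02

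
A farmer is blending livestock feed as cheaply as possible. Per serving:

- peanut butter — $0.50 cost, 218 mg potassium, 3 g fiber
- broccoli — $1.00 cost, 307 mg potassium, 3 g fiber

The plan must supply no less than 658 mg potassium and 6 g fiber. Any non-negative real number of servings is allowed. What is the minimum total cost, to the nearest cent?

For a min-cost LP with two ≥-constraints, a basic feasible solution has at most two positive variables.
peanut butter only: max(658/218, 6/3) = 3.018 servings → $1.51.
broccoli only: max(658/307, 6/3) = 2.143 servings → $2.14.
peanut butter + broccoli: intersection lies outside the first quadrant.
The minimum over all feasible corners is $1.51.

$1.51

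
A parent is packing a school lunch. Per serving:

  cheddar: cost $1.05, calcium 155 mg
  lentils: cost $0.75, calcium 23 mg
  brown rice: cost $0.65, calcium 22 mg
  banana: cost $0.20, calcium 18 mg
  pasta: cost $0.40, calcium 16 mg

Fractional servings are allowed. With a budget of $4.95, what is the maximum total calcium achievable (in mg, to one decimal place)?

Calcium per dollar: cheddar 147.6, banana 90, pasta 40, brown rice 33.85, lentils 30.67.
With no serving limits, spend the whole cost allowance on cheddar: $4.95 / $1.05 × 155 mg = 730.7 mg.

730.7 mg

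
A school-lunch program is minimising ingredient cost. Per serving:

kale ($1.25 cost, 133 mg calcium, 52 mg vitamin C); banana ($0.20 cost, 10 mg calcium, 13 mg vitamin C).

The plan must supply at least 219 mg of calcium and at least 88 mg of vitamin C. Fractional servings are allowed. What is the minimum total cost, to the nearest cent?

$2.09

The cheapest plan sits at a corner of the feasible region — with two constraints it uses at most two foods.
kale only: max(219/133, 88/52) = 1.692 servings → $2.12.
banana only: max(219/10, 88/13) = 21.9 servings → $4.38.
kale + banana with both tight: 1.627 servings and 0.2614 servings → $2.09.
The minimum over all feasible corners is $2.09.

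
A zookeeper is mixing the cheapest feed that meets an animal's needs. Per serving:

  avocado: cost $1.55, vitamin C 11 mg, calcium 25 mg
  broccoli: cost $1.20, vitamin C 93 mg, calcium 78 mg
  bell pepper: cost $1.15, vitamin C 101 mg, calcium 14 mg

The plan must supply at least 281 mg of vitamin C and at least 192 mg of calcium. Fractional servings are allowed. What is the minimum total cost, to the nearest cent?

The cheapest plan sits at a corner of the feasible region — with two constraints it uses at most two foods.
avocado only: max(281/11, 192/25) = 25.55 servings → $39.60.
broccoli only: max(281/93, 192/78) = 3.022 servings → $3.63.
bell pepper only: max(281/101, 192/14) = 13.71 servings → $15.77.
avocado + broccoli: the both-tight solution has a negative serving — not a feasible corner.
avocado + bell pepper with both tight: 6.52 servings and 2.072 servings → $12.49.
broccoli + bell pepper with both tight: 2.351 servings and 0.6177 servings → $3.53.
Cheapest feasible corner: $3.53.

$3.53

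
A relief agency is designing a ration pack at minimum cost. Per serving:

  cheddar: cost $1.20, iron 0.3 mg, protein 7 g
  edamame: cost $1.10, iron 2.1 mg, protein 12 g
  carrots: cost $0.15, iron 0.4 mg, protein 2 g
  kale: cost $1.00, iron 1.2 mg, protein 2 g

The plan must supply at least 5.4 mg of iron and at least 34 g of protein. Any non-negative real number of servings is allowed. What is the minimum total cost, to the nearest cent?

$2.55

An LP optimum is at a vertex; with two nutrient constraints at most two foods are used. Check each candidate.
cheddar only: max(5.4/0.3, 34/7) = 18 servings → $21.60.
edamame only: max(5.4/2.1, 34/12) = 2.833 servings → $3.12.
carrots only: max(5.4/0.4, 34/2) = 17 servings → $2.55.
kale only: max(5.4/1.2, 34/2) = 17 servings → $17.00.
cheddar + edamame with both tight: 0.5946 servings and 2.486 servings → $3.45.
cheddar + carrots with both tight: 1.273 servings and 12.55 servings → $3.41.
cheddar + kale with both tight: 3.846 servings and 3.538 servings → $8.15.
edamame + carrots with both targets exact would need a negative amount; discard.
edamame + kale: intersection lies outside the first quadrant.
carrots + kale: intersection lies outside the first quadrant.
So the least-cost plan costs $2.55.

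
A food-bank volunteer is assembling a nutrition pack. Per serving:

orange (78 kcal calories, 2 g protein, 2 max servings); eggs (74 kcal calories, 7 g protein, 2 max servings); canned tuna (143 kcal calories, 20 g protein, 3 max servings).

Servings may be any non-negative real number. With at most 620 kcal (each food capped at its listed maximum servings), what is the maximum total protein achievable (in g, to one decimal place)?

75.1 g

Protein per kcal: canned tuna 0.1399, eggs 0.09459, orange 0.02564.
Take 3 servings of canned tuna: uses 429 kcal, +60.0 g protein (running total 60.0 g).
Take 2 servings of eggs: uses 148 kcal, +14.0 g protein (running total 74.0 g).
Take 0.5513 servings of orange: uses 43 kcal, +1.1 g protein (running total 75.1 g).
Greedy by best ratio exhausts the calories allowance optimally: 75.1 g.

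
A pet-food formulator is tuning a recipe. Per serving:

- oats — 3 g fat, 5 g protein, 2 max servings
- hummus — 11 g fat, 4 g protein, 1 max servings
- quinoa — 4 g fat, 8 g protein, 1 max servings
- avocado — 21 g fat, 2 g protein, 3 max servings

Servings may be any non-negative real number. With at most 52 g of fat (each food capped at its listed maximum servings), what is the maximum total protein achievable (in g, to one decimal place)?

25.0 g

Protein per g fat: quinoa 2, oats 1.667, hummus 0.3636, avocado 0.09524.
Take 1 serving of quinoa: uses 4 g fat, +8.0 g protein (running total 8.0 g).
Take 2 servings of oats: uses 6 g fat, +10.0 g protein (running total 18.0 g).
Take 1 serving of hummus: uses 11 g fat, +4.0 g protein (running total 22.0 g).
Take 1.476 servings of avocado: uses 31 g fat, +3.0 g protein (running total 25.0 g).
Filling greedily by protein-per-g fat is optimal for one linear limit, giving 25.0 g.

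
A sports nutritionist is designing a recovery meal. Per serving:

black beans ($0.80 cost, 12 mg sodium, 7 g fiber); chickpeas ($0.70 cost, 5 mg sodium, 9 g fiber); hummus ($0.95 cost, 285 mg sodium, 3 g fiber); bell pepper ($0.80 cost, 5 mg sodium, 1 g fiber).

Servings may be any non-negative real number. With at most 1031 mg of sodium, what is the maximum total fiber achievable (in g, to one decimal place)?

Fiber per mg sodium: chickpeas 1.8, black beans 0.5833, bell pepper 0.2, hummus 0.01053.
With no serving limits, spend the whole sodium allowance on chickpeas: 1031 mg / 5 mg × 9 g = 1855.8 g.

1855.8 g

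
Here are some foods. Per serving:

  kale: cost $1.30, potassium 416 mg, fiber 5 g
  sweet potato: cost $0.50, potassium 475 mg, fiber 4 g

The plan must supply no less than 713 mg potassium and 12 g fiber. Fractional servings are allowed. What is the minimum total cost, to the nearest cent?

Minimising a linear cost over {potassium ≥ 713, fiber ≥ 12, servings ≥ 0} — the optimum is at a vertex, using one or two foods.
kale only: max(713/416, 12/5) = 2.4 servings → $3.12.
sweet potato only: max(713/475, 12/4) = 3 servings → $1.50.
kale + sweet potato: intersection lies outside the first quadrant.
Cheapest feasible corner: $1.50.

$1.50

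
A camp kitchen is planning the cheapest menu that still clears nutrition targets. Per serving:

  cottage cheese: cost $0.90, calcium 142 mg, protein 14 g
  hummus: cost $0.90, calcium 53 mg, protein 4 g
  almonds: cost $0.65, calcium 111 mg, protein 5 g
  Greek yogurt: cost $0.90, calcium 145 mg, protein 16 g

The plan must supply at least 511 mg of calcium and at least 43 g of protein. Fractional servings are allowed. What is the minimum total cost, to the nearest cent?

At the optimum either one food covers both requirements or two foods hit both targets exactly; no other combination can be cheaper.
cottage cheese only: max(511/142, 43/14) = 3.599 servings → $3.24.
hummus only: max(511/53, 43/4) = 10.75 servings → $9.68.
almonds only: max(511/111, 43/5) = 8.6 servings → $5.59.
Greek yogurt only: max(511/145, 43/16) = 3.524 servings → $3.17.
cottage cheese + hummus with both tight: 1.351 servings and 6.023 servings → $6.64.
cottage cheese + almonds with both tight: 2.628 servings and 1.242 servings → $3.17.
cottage cheese + Greek yogurt: intersection lies outside the first quadrant.
hummus + almonds: intersection lies outside the first quadrant.
hummus + Greek yogurt with both tight: 7.243 servings and 0.8769 servings → $7.31.
almonds + Greek yogurt with both tight: 1.847 servings and 2.11 servings → $3.10.
So the least-cost plan costs $3.10.

$3.10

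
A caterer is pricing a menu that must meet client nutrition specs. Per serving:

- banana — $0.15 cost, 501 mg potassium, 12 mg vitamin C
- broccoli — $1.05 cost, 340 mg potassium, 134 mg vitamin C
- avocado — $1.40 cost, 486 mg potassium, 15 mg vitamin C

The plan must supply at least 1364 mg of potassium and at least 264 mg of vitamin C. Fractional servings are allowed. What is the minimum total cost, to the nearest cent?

Compare the cost at each extreme point of the feasible region.
banana only: max(1364/501, 264/12) = 22 servings → $3.30.
broccoli only: max(1364/340, 264/134) = 4.012 servings → $4.21.
avocado only: max(1364/486, 264/15) = 17.6 servings → $24.64.
banana + broccoli with both tight: 1.475 servings and 1.838 servings → $2.15.
banana + avocado with both targets exact would need a negative amount; discard.
broccoli + avocado with both tight: 1.797 servings and 1.55 servings → $4.06.
So the least-cost plan costs $2.15.

$2.15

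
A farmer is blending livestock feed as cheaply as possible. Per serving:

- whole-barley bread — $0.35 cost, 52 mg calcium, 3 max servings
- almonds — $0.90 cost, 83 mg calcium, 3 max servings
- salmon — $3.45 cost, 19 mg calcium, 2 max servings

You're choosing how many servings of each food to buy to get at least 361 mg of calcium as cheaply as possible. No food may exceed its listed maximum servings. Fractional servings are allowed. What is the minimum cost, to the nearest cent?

Cost per mg of calcium: whole-barley bread $0.0067, almonds $0.0108, salmon $0.1816.
Take 3 servings of whole-barley bread: +156.0 mg calcium for $1.05 (total $1.05, still need 205.0 mg).
Take 2.47 servings of almonds: +205.0 mg calcium for $2.22 (total $3.27, still need 0.0 mg).
Greedy by cheapest-per-mg is optimal for a single linear constraint, so the minimum cost is $3.27.

$3.27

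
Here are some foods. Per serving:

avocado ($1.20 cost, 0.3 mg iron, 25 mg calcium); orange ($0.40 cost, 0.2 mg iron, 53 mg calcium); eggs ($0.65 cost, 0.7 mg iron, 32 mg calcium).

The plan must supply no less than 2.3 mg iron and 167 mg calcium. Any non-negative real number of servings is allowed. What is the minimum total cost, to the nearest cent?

$2.44

For a min-cost LP with two ≥-constraints, a basic feasible solution has at most two positive variables.
avocado only: max(2.3/0.3, 167/25) = 7.667 servings → $9.20.
orange only: max(2.3/0.2, 167/53) = 11.5 servings → $4.60.
eggs only: max(2.3/0.7, 167/32) = 5.219 servings → $3.39.
avocado + orange: intersection lies outside the first quadrant.
avocado + eggs with both tight: 5.481 servings and 0.9367 servings → $7.19.
orange + eggs with both tight: 1.41 servings and 2.883 servings → $2.44.
Cheapest feasible corner: $2.44.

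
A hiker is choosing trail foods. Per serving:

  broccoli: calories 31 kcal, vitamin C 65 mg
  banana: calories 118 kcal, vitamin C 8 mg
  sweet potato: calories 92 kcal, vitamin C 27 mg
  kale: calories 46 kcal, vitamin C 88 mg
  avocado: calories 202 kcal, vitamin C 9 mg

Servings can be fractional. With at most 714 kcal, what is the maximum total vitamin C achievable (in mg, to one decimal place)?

Vitamin C per kcal: broccoli 2.097, kale 1.913, sweet potato 0.2935, banana 0.0678, avocado 0.04455.
With no serving limits, spend the whole calories allowance on broccoli: 714 kcal / 31 kcal × 65 mg = 1497.1 mg.

1497.1 mg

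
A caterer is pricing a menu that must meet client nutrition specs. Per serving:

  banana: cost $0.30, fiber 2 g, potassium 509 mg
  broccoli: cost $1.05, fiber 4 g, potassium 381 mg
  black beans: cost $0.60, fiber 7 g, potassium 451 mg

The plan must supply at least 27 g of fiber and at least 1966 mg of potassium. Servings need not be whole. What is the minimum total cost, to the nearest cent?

$2.39

At the optimum either one food covers both requirements or two foods hit both targets exactly; no other combination can be cheaper.
banana only: max(27/2, 1966/509) = 13.5 servings → $4.05.
broccoli only: max(27/4, 1966/381) = 6.75 servings → $7.09.
black beans only: max(27/7, 1966/451) = 4.359 servings → $2.62.
banana + broccoli: intersection lies outside the first quadrant.
banana + black beans with both tight: 0.5956 servings and 3.687 servings → $2.39.
broccoli + black beans with both tight: 1.837 servings and 2.808 servings → $3.61.
So the least-cost plan costs $2.39.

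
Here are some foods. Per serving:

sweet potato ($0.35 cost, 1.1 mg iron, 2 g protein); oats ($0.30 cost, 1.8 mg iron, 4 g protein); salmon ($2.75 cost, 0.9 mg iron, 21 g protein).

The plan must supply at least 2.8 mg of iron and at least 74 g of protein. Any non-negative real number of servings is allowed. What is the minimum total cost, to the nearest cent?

$5.55

With two linear requirements the optimum uses one or two foods; enumerate the corners.
sweet potato only: max(2.8/1.1, 74/2) = 37 servings → $12.95.
oats only: max(2.8/1.8, 74/4) = 18.5 servings → $5.55.
salmon only: max(2.8/0.9, 74/21) = 3.524 servings → $9.69.
sweet potato + oats: the both-tight solution has a negative serving — not a feasible corner.
sweet potato + salmon: the both-tight solution has a negative serving — not a feasible corner.
oats + salmon: intersection lies outside the first quadrant.
So the least-cost plan costs $5.55.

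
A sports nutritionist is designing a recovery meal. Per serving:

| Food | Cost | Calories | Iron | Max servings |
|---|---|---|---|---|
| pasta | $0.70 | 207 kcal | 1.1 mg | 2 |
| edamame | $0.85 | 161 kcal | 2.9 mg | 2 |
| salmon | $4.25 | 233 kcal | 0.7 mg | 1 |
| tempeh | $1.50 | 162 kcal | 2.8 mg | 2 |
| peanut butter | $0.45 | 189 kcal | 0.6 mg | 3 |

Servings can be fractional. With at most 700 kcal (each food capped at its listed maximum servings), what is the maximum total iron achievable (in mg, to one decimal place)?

11.7 mg

Iron per kcal: edamame 0.01801, tempeh 0.01728, pasta 0.005314, peanut butter 0.003175, salmon 0.003004.
Take 2 servings of edamame: uses 322 kcal, +5.8 mg iron (running total 5.8 mg).
Take 2 servings of tempeh: uses 324 kcal, +5.6 mg iron (running total 11.4 mg).
Take 0.2609 servings of pasta: uses 54 kcal, +0.3 mg iron (running total 11.7 mg).
Filling greedily by iron-per-kcal is optimal for one linear limit, giving 11.7 mg.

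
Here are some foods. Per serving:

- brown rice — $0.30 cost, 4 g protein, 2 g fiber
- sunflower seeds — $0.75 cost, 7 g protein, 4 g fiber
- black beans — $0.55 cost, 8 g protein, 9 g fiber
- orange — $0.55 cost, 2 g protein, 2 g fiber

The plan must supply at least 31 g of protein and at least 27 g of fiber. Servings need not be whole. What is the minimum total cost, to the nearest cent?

Compare the cost at each extreme point of the feasible region.
brown rice only: max(31/4, 27/2) = 13.5 servings → $4.05.
sunflower seeds only: max(31/7, 27/4) = 6.75 servings → $5.06.
black beans only: max(31/8, 27/9) = 3.875 servings → $2.13.
orange only: max(31/2, 27/2) = 15.5 servings → $8.53.
brown rice + sunflower seeds: intersection lies outside the first quadrant.
brown rice + black beans with both tight: 3.15 servings and 2.3 servings → $2.21.
brown rice + orange with both tight: 2 servings and 11.5 servings → $6.92.
sunflower seeds + black beans with both tight: 2.032 servings and 2.097 servings → $2.68.
sunflower seeds + orange with both tight: 1.333 servings and 10.83 servings → $6.96.
black beans + orange: the both-tight solution has a negative serving — not a feasible corner.
So the least-cost plan costs $2.13.

$2.13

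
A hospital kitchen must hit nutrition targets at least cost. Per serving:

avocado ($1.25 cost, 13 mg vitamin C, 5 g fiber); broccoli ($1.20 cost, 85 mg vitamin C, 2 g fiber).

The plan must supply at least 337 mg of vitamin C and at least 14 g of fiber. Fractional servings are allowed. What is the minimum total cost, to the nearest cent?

With two linear requirements the optimum uses one or two foods; enumerate the corners.
avocado only: max(337/13, 14/5) = 25.92 servings → $32.40.
broccoli only: max(337/85, 14/2) = 7 servings → $8.40.
avocado + broccoli with both tight: 1.293 servings and 3.767 servings → $6.14.
So the least-cost plan costs $6.14.

$6.14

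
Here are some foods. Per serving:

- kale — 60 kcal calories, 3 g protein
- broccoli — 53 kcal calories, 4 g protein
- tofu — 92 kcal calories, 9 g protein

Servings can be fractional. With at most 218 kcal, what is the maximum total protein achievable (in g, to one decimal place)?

Protein per kcal: tofu 0.09783, broccoli 0.07547, kale 0.05.
With no serving limits, spend the whole calories allowance on tofu: 218 kcal / 92 kcal × 9 g = 21.3 g.

21.3 g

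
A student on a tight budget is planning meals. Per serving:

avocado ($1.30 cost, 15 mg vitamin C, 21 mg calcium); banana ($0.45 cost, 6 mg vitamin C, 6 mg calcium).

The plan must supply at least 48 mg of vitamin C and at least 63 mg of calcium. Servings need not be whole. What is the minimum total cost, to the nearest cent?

avocado only: max(48/15, 63/21) = 3.2 servings → $4.16.
banana only: max(48/6, 63/6) = 10.5 servings → $4.72.
avocado + banana with both tight: 2.5 servings and 1.75 servings → $4.04.
The minimum over all feasible corners is $4.04.

$4.04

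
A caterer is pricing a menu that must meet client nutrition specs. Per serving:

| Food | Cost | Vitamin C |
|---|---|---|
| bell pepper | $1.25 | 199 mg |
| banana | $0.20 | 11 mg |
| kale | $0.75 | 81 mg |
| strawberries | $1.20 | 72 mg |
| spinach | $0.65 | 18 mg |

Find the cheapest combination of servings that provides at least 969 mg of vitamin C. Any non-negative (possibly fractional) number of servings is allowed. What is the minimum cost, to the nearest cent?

Cost per mg of vitamin C: bell pepper $0.0063, kale $0.0093, strawberries $0.0167, banana $0.0182, spinach $0.0361.
With no serving limits, use only bell pepper: 969 mg / 199 mg = 4.869 servings × $1.25 = $6.09.

$6.09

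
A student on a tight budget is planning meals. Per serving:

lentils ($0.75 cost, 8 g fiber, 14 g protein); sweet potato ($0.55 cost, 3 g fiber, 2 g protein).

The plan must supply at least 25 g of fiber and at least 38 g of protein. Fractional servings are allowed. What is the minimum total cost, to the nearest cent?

$2.34

At the optimum either one food covers both requirements or two foods hit both targets exactly; no other combination can be cheaper.
lentils only: max(25/8, 38/14) = 3.125 servings → $2.34.
sweet potato only: max(25/3, 38/2) = 19 servings → $10.45.
lentils + sweet potato with both tight: 2.462 servings and 1.769 servings → $2.82.
Cheapest feasible corner: $2.34.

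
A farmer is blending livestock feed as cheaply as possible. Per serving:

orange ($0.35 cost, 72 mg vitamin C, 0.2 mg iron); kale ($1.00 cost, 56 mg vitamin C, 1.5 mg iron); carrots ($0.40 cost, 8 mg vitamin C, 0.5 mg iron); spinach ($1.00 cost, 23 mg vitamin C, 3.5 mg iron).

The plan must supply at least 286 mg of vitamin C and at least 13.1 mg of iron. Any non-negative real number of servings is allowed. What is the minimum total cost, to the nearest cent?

At the optimum either one food covers both requirements or two foods hit both targets exactly; no other combination can be cheaper.
orange only: max(286/72, 13.1/0.2) = 65.5 servings → $22.93.
kale only: max(286/56, 13.1/1.5) = 8.733 servings → $8.73.
carrots only: max(286/8, 13.1/0.5) = 35.75 servings → $14.30.
spinach only: max(286/23, 13.1/3.5) = 12.43 servings → $12.43.
orange + kale with both targets exact would need a negative amount; discard.
orange + carrots with both tight: 1.11 servings and 25.76 servings → $10.69.
orange + spinach with both tight: 2.828 servings and 3.581 servings → $4.57.
kale + carrots with both tight: 2.388 servings and 19.04 servings → $10.00.
kale + spinach with both tight: 4.333 servings and 1.886 servings → $6.22.
carrots + spinach with both targets exact would need a negative amount; discard.
So the least-cost plan costs $4.57.

$4.57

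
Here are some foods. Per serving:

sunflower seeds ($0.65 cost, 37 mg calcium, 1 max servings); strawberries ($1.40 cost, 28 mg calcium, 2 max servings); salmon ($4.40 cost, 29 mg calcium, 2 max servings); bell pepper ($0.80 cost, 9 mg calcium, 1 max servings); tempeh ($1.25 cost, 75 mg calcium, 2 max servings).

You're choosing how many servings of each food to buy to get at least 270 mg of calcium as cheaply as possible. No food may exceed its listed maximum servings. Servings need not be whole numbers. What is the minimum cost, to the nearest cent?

Cost per mg of calcium: tempeh $0.0167, sunflower seeds $0.0176, strawberries $0.0500, bell pepper $0.0889, salmon $0.1517.
Take 2 servings of tempeh: +150.0 mg calcium for $2.50 (total $2.50, still need 120.0 mg).
Take 1 serving of sunflower seeds: +37.0 mg calcium for $0.65 (total $3.15, still need 83.0 mg).
Take 2 servings of strawberries: +56.0 mg calcium for $2.80 (total $5.95, still need 27.0 mg).
Take 1 serving of bell pepper: +9.0 mg calcium for $0.80 (total $6.75, still need 18.0 mg).
Take 0.6207 servings of salmon: +18.0 mg calcium for $2.73 (total $9.48, still need 0.0 mg).
Filling from the cheapest source first is optimal under one linear minimum: $9.48.

$9.48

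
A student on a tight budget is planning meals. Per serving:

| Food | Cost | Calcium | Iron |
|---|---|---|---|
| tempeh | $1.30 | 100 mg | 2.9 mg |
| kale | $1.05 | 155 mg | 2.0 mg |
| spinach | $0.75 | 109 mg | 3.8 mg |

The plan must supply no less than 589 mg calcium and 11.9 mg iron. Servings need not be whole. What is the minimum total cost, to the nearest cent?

$4.01

tempeh only: max(589/100, 11.9/2.9) = 5.89 servings → $7.66.
kale only: max(589/155, 11.9/2.0) = 5.95 servings → $6.25.
spinach only: max(589/109, 11.9/3.8) = 5.404 servings → $4.05.
tempeh + kale with both tight: 2.671 servings and 2.077 servings → $5.65.
tempeh + spinach: the both-tight solution has a negative serving — not a feasible corner.
kale + spinach with both tight: 2.537 servings and 1.796 servings → $4.01.
The minimum over all feasible corners is $4.01.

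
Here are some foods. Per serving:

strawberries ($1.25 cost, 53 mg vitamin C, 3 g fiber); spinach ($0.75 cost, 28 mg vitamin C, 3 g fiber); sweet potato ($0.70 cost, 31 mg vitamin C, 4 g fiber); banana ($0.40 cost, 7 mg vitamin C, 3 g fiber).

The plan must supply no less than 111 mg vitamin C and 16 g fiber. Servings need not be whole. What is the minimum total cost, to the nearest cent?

For a min-cost LP with two ≥-constraints, a basic feasible solution has at most two positive variables.
strawberries only: max(111/53, 16/3) = 5.333 servings → $6.67.
spinach only: max(111/28, 16/3) = 5.333 servings → $4.00.
sweet potato only: max(111/31, 16/4) = 4 servings → $2.80.
banana only: max(111/7, 16/3) = 15.86 servings → $6.34.
strawberries + spinach with both targets exact would need a negative amount; discard.
strawberries + sweet potato: the both-tight solution has a negative serving — not a feasible corner.
strawberries + banana with both tight: 1.601 servings and 3.732 servings → $3.49.
spinach + sweet potato: intersection lies outside the first quadrant.
spinach + banana with both tight: 3.508 servings and 1.825 servings → $3.36.
sweet potato + banana with both tight: 3.4 servings and 0.8 servings → $2.70.
Cheapest feasible corner: $2.70.

$2.70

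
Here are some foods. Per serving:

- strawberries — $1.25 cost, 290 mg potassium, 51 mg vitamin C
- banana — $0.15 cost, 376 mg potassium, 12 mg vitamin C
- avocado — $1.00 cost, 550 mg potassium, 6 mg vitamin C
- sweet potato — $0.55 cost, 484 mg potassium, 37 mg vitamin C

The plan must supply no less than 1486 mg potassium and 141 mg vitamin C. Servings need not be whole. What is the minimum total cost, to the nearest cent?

Two binding constraints pin down two serving amounts, so the optimal mix uses at most two foods. The candidates are each food alone (scaled to the tighter of potassium/vitamin C) and each pair with both constraints tight.
strawberries only: max(1486/290, 141/51) = 5.124 servings → $6.41.
banana only: max(1486/376, 141/12) = 11.75 servings → $1.76.
avocado only: max(1486/550, 141/6) = 23.5 servings → $23.50.
sweet potato only: max(1486/484, 141/37) = 3.811 servings → $2.10.
strawberries + banana with both tight: 2.242 servings and 2.223 servings → $3.14.
strawberries + avocado with both tight: 2.609 servings and 1.326 servings → $4.59.
strawberries + sweet potato with both tight: 0.9504 servings and 2.501 servings → $2.56.
banana + avocado: the both-tight solution has a negative serving — not a feasible corner.
banana + sweet potato with both targets exact would need a negative amount; discard.
avocado + sweet potato with both targets exact would need a negative amount; discard.
So the least-cost plan costs $1.76.

$1.76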